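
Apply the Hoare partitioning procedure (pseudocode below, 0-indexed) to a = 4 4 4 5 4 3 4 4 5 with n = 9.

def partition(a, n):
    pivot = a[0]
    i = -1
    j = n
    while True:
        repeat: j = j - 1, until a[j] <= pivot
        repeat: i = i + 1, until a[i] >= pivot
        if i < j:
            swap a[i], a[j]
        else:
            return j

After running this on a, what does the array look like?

pivot=4
j stops at 7 (4), i stops at 0 (4); swap ⇒ 4 4 4 5 4 3 4 4 5
j stops at 6 (4), i stops at 1 (4); swap ⇒ 4 4 4 5 4 3 4 4 5
j stops at 5 (3), i stops at 2 (4); swap ⇒ 4 4 3 5 4 4 4 4 5
j stops at 4 (4), i stops at 3 (5); swap ⇒ 4 4 3 4 5 4 4 4 5
j stops at 3, i stops at 4; i≥j ⇒ return 3. a=4 4 3 4 5 4 4 4 5

4 4 3 4 5 4 4 4 5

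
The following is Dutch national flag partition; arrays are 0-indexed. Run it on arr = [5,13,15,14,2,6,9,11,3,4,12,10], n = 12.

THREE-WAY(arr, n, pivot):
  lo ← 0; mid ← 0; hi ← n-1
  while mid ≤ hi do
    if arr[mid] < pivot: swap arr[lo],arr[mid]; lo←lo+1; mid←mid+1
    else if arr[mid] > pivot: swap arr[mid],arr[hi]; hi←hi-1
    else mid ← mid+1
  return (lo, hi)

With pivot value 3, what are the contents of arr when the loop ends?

pivot = 3; lo=0, mid=0, hi=11
arr[mid]=5>3: swap arr[0],arr[11]; hi=10 → [10,13,15,14,2,6,9,11,3,4,12,5]
arr[mid]=10>3: swap arr[0],arr[10]; hi=9 → [12,13,15,14,2,6,9,11,3,4,10,5]
arr[mid]=12>3: swap arr[0],arr[9]; hi=8 → [4,13,15,14,2,6,9,11,3,12,10,5]
arr[mid]=4>3: swap arr[0],arr[8]; hi=7 → [3,13,15,14,2,6,9,11,4,12,10,5]
arr[mid]=3=3: mid=1
arr[mid]=13>3: swap arr[1],arr[7]; hi=6 → [3,11,15,14,2,6,9,13,4,12,10,5]
arr[mid]=11>3: swap arr[1],arr[6]; hi=5 → [3,9,15,14,2,6,11,13,4,12,10,5]
arr[mid]=9>3: swap arr[1],arr[5]; hi=4 → [3,6,15,14,2,9,11,13,4,12,10,5]
arr[mid]=6>3: swap arr[1],arr[4]; hi=3 → [3,2,15,14,6,9,11,13,4,12,10,5]
arr[mid]=2<3: swap arr[0],arr[1]; lo=1,mid=2 → [2,3,15,14,6,9,11,13,4,12,10,5]
arr[mid]=15>3: swap arr[2],arr[3]; hi=2 → [2,3,14,15,6,9,11,13,4,12,10,5]
arr[mid]=14>3: swap arr[2],arr[2]; hi=1 → [2,3,14,15,6,9,11,13,4,12,10,5]
end: lo=1, hi=1; arr = [2,3,14,15,6,9,11,13,4,12,10,5]

[2,3,14,15,6,9,11,13,4,12,10,5]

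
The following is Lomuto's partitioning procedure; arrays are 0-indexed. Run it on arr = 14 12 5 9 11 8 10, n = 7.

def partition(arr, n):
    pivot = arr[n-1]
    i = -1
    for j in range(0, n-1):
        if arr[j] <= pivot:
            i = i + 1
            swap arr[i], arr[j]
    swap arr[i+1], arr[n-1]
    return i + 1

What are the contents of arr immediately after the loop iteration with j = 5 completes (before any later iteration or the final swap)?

pivot=10, i=-1
j=0: 14>10, skip
j=1: 12>10, skip
j=2: 5≤10, i=0, swap(0,2) ⇒ 5 12 14 9 11 8 10
j=3: 9≤10, i=1, swap(1,3) ⇒ 5 9 14 12 11 8 10
j=4: 11>10, skip
j=5: 8≤10, i=2, swap(2,5) ⇒ 5 9 8 12 11 14 10
(after j=5) arr = 5 9 8 12 11 14 10

5 9 8 12 11 14 10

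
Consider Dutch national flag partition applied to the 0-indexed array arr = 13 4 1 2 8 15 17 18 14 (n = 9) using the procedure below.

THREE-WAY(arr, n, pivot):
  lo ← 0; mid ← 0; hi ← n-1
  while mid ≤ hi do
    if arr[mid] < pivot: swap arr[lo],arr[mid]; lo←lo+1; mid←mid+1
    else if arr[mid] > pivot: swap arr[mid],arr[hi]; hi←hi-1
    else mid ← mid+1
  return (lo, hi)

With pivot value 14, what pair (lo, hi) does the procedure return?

(5, 5)

lo=0 mid=0 hi=8
13<14: swap(0,0), lo=1 mid=1 ⇒ 13 4 1 2 8 15 17 18 14
4<14: swap(1,1), lo=2 mid=2 ⇒ 13 4 1 2 8 15 17 18 14
1<14: swap(2,2), lo=3 mid=3 ⇒ 13 4 1 2 8 15 17 18 14
2<14: swap(3,3), lo=4 mid=4 ⇒ 13 4 1 2 8 15 17 18 14
8<14: swap(4,4), lo=5 mid=5 ⇒ 13 4 1 2 8 15 17 18 14
15>14: swap(5,8), hi=7 ⇒ 13 4 1 2 8 14 17 18 15
14=14: mid=6
17>14: swap(6,7), hi=6 ⇒ 13 4 1 2 8 14 18 17 15
18>14: swap(6,6), hi=5 ⇒ 13 4 1 2 8 14 18 17 15
done. lo=5 hi=5; arr=13 4 1 2 8 14 18 17 15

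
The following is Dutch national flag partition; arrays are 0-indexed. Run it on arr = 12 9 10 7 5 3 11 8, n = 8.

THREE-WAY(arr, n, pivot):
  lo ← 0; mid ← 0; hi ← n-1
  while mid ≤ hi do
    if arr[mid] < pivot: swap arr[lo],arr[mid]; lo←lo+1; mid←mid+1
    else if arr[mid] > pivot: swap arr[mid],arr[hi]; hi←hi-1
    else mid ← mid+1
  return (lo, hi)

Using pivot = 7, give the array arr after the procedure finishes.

3 5 7 10 9 11 8 12

pivot = 7; lo=0, mid=0, hi=7
arr[mid]=12>7: swap arr[0],arr[7]; hi=6 → 8 9 10 7 5 3 11 12
arr[mid]=8>7: swap arr[0],arr[6]; hi=5 → 11 9 10 7 5 3 8 12
arr[mid]=11>7: swap arr[0],arr[5]; hi=4 → 3 9 10 7 5 11 8 12
arr[mid]=3<7: swap arr[0],arr[0]; lo=1,mid=1 → 3 9 10 7 5 11 8 12
arr[mid]=9>7: swap arr[1],arr[4]; hi=3 → 3 5 10 7 9 11 8 12
arr[mid]=5<7: swap arr[1],arr[1]; lo=2,mid=2 → 3 5 10 7 9 11 8 12
arr[mid]=10>7: swap arr[2],arr[3]; hi=2 → 3 5 7 10 9 11 8 12
arr[mid]=7=7: mid=3
end: lo=2, hi=2; arr = 3 5 7 10 9 11 8 12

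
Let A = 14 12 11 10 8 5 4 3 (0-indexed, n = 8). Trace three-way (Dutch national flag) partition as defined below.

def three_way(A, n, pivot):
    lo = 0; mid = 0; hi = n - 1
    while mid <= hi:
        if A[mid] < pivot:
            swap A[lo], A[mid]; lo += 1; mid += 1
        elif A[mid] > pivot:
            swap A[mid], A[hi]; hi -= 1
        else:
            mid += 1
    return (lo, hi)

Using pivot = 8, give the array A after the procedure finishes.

pivot = 8; lo=0, mid=0, hi=7
A[mid]=14>8: swap A[0],A[7]; hi=6 → 3 12 11 10 8 5 4 14
A[mid]=3<8: swap A[0],A[0]; lo=1,mid=1 → 3 12 11 10 8 5 4 14
A[mid]=12>8: swap A[1],A[6]; hi=5 → 3 4 11 10 8 5 12 14
A[mid]=4<8: swap A[1],A[1]; lo=2,mid=2 → 3 4 11 10 8 5 12 14
A[mid]=11>8: swap A[2],A[5]; hi=4 → 3 4 5 10 8 11 12 14
A[mid]=5<8: swap A[2],A[2]; lo=3,mid=3 → 3 4 5 10 8 11 12 14
A[mid]=10>8: swap A[3],A[4]; hi=3 → 3 4 5 8 10 11 12 14
A[mid]=8=8: mid=4
end: lo=3, hi=3; A = 3 4 5 8 10 11 12 14

3 4 5 8 10 11 12 14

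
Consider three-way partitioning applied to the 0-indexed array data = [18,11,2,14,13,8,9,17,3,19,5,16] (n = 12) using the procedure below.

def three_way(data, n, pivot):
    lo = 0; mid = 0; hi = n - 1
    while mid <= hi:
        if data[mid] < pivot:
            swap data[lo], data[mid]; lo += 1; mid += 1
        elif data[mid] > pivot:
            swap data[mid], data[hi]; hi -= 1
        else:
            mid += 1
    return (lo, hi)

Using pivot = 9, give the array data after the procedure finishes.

[5,3,2,8,9,13,17,14,19,11,16,18]

pivot = 9; lo=0, mid=0, hi=11
data[mid]=18>9: swap data[0],data[11]; hi=10 → [16,11,2,14,13,8,9,17,3,19,5,18]
data[mid]=16>9: swap data[0],data[10]; hi=9 → [5,11,2,14,13,8,9,17,3,19,16,18]
data[mid]=5<9: swap data[0],data[0]; lo=1,mid=1 → [5,11,2,14,13,8,9,17,3,19,16,18]
data[mid]=11>9: swap data[1],data[9]; hi=8 → [5,19,2,14,13,8,9,17,3,11,16,18]
data[mid]=19>9: swap data[1],data[8]; hi=7 → [5,3,2,14,13,8,9,17,19,11,16,18]
data[mid]=3<9: swap data[1],data[1]; lo=2,mid=2 → [5,3,2,14,13,8,9,17,19,11,16,18]
data[mid]=2<9: swap data[2],data[2]; lo=3,mid=3 → [5,3,2,14,13,8,9,17,19,11,16,18]
data[mid]=14>9: swap data[3],data[7]; hi=6 → [5,3,2,17,13,8,9,14,19,11,16,18]
data[mid]=17>9: swap data[3],data[6]; hi=5 → [5,3,2,9,13,8,17,14,19,11,16,18]
data[mid]=9=9: mid=4
data[mid]=13>9: swap data[4],data[5]; hi=4 → [5,3,2,9,8,13,17,14,19,11,16,18]
data[mid]=8<9: swap data[3],data[4]; lo=4,mid=5 → [5,3,2,8,9,13,17,14,19,11,16,18]
end: lo=4, hi=4; data = [5,3,2,8,9,13,17,14,19,11,16,18]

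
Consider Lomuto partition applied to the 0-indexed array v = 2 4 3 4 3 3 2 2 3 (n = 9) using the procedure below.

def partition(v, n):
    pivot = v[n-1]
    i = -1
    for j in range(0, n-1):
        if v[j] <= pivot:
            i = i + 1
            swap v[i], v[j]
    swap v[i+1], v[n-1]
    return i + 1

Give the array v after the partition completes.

2 3 3 3 2 2 3 4 4

pivot=3, i=-1
j=0: 2≤3, i=0, swap(0,0) ⇒ 2 4 3 4 3 3 2 2 3
j=1: 4>3, skip
j=2: 3≤3, i=1, swap(1,2) ⇒ 2 3 4 4 3 3 2 2 3
j=3: 4>3, skip
j=4: 3≤3, i=2, swap(2,4) ⇒ 2 3 3 4 4 3 2 2 3
j=5: 3≤3, i=3, swap(3,5) ⇒ 2 3 3 3 4 4 2 2 3
j=6: 2≤3, i=4, swap(4,6) ⇒ 2 3 3 3 2 4 4 2 3
j=7: 2≤3, i=5, swap(5,7) ⇒ 2 3 3 3 2 2 4 4 3
swap(6,8) ⇒ 2 3 3 3 2 2 3 4 4; return 6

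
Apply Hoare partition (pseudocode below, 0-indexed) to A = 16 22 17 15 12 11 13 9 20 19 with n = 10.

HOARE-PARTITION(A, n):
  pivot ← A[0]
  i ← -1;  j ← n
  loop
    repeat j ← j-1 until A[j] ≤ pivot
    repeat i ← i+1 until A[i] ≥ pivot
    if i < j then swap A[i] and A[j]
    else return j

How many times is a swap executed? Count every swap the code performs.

3

pivot = A[0] = 16; i = -1, j = 10
j→7 (A[7]=9≤16), i→0 (A[0]=16≥16); i<j, swap → 9 22 17 15 12 11 13 16 20 19
j→6 (A[6]=13≤16), i→1 (A[1]=22≥16); i<j, swap → 9 13 17 15 12 11 22 16 20 19
j→5 (A[5]=11≤16), i→2 (A[2]=17≥16); i<j, swap → 9 13 11 15 12 17 22 16 20 19
j→4, i→5; i≥j, return j=4. A = 9 13 11 15 12 17 22 16 20 19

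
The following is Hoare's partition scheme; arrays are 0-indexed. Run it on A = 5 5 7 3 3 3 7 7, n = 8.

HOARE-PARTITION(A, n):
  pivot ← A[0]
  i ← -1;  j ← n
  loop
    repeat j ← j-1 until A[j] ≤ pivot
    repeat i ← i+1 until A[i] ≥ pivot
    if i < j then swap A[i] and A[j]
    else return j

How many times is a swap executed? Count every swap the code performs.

pivot = A[0] = 5; i = -1, j = 8
j→5 (A[5]=3≤5), i→0 (A[0]=5≥5); i<j, swap → 3 5 7 3 3 5 7 7
j→4 (A[4]=3≤5), i→1 (A[1]=5≥5); i<j, swap → 3 3 7 3 5 5 7 7
j→3 (A[3]=3≤5), i→2 (A[2]=7≥5); i<j, swap → 3 3 3 7 5 5 7 7
j→2, i→3; i≥j, return j=2. A = 3 3 3 7 5 5 7 7

3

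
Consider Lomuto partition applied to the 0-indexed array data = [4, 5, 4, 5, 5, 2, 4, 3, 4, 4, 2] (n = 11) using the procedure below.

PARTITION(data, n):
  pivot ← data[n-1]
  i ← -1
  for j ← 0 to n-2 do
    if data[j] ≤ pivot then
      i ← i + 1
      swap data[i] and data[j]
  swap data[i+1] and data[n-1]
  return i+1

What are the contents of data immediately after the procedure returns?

[2, 2, 4, 5, 5, 4, 4, 3, 4, 4, 5]

pivot=2, i=-1
j=0: 4>2, skip
j=1: 5>2, skip
j=2: 4>2, skip
j=3: 5>2, skip
j=4: 5>2, skip
j=5: 2≤2, i=0, swap(0,5) ⇒ [2, 5, 4, 5, 5, 4, 4, 3, 4, 4, 2]
j=6: 4>2, skip
j=7: 3>2, skip
j=8: 4>2, skip
j=9: 4>2, skip
swap(1,10) ⇒ [2, 2, 4, 5, 5, 4, 4, 3, 4, 4, 5]; return 1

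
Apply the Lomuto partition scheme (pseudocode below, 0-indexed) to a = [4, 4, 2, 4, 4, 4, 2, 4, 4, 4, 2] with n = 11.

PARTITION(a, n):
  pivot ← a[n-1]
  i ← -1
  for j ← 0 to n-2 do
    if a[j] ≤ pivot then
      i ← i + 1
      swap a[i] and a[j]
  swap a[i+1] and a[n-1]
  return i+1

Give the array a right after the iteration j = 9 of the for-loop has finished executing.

[2, 2, 4, 4, 4, 4, 4, 4, 4, 4, 2]

pivot=2, i=-1
j=0: 4>2, skip
j=1: 4>2, skip
j=2: 2≤2, i=0, swap(0,2) ⇒ [2, 4, 4, 4, 4, 4, 2, 4, 4, 4, 2]
j=3: 4>2, skip
j=4: 4>2, skip
j=5: 4>2, skip
j=6: 2≤2, i=1, swap(1,6) ⇒ [2, 2, 4, 4, 4, 4, 4, 4, 4, 4, 2]
j=7: 4>2, skip
j=8: 4>2, skip
j=9: 4>2, skip
(after j=9) a = [2, 2, 4, 4, 4, 4, 4, 4, 4, 4, 2]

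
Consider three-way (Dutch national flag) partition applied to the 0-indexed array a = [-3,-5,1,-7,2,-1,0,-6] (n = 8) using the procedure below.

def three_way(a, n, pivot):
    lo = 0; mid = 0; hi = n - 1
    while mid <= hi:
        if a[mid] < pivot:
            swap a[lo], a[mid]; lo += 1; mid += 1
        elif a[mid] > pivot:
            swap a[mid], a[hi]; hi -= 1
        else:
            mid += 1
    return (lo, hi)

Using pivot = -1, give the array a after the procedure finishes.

[-3,-5,-6,-7,-1,0,2,1]

pivot = -1; lo=0, mid=0, hi=7
a[mid]=-3<-1: swap a[0],a[0]; lo=1,mid=1 → [-3,-5,1,-7,2,-1,0,-6]
a[mid]=-5<-1: swap a[1],a[1]; lo=2,mid=2 → [-3,-5,1,-7,2,-1,0,-6]
a[mid]=1>-1: swap a[2],a[7]; hi=6 → [-3,-5,-6,-7,2,-1,0,1]
a[mid]=-6<-1: swap a[2],a[2]; lo=3,mid=3 → [-3,-5,-6,-7,2,-1,0,1]
a[mid]=-7<-1: swap a[3],a[3]; lo=4,mid=4 → [-3,-5,-6,-7,2,-1,0,1]
a[mid]=2>-1: swap a[4],a[6]; hi=5 → [-3,-5,-6,-7,0,-1,2,1]
a[mid]=0>-1: swap a[4],a[5]; hi=4 → [-3,-5,-6,-7,-1,0,2,1]
a[mid]=-1=-1: mid=5
end: lo=4, hi=4; a = [-3,-5,-6,-7,-1,0,2,1]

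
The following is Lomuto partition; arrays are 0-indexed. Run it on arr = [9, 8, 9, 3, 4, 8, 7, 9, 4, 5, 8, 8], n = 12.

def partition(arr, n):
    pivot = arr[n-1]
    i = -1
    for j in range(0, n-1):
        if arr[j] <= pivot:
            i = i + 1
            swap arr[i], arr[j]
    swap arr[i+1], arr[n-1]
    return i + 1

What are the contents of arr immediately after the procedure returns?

pivot=8, i=-1
j=0: 9>8, skip
j=1: 8≤8, i=0, swap(0,1) ⇒ [8, 9, 9, 3, 4, 8, 7, 9, 4, 5, 8, 8]
j=2: 9>8, skip
j=3: 3≤8, i=1, swap(1,3) ⇒ [8, 3, 9, 9, 4, 8, 7, 9, 4, 5, 8, 8]
j=4: 4≤8, i=2, swap(2,4) ⇒ [8, 3, 4, 9, 9, 8, 7, 9, 4, 5, 8, 8]
j=5: 8≤8, i=3, swap(3,5) ⇒ [8, 3, 4, 8, 9, 9, 7, 9, 4, 5, 8, 8]
j=6: 7≤8, i=4, swap(4,6) ⇒ [8, 3, 4, 8, 7, 9, 9, 9, 4, 5, 8, 8]
j=7: 9>8, skip
j=8: 4≤8, i=5, swap(5,8) ⇒ [8, 3, 4, 8, 7, 4, 9, 9, 9, 5, 8, 8]
j=9: 5≤8, i=6, swap(6,9) ⇒ [8, 3, 4, 8, 7, 4, 5, 9, 9, 9, 8, 8]
j=10: 8≤8, i=7, swap(7,10) ⇒ [8, 3, 4, 8, 7, 4, 5, 8, 9, 9, 9, 8]
swap(8,11) ⇒ [8, 3, 4, 8, 7, 4, 5, 8, 8, 9, 9, 9]; return 8

[8, 3, 4, 8, 7, 4, 5, 8, 8, 9, 9, 9]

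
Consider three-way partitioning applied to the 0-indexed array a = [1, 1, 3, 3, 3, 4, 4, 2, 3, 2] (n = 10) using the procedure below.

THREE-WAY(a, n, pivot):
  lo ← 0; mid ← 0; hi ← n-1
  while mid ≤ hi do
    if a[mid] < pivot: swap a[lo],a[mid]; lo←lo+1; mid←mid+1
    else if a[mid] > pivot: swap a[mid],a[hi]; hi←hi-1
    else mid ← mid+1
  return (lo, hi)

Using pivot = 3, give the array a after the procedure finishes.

[1, 1, 2, 2, 3, 3, 3, 3, 4, 4]

lo=0 mid=0 hi=9
1<3: swap(0,0), lo=1 mid=1 ⇒ [1, 1, 3, 3, 3, 4, 4, 2, 3, 2]
1<3: swap(1,1), lo=2 mid=2 ⇒ [1, 1, 3, 3, 3, 4, 4, 2, 3, 2]
3=3: mid=3
3=3: mid=4
3=3: mid=5
4>3: swap(5,9), hi=8 ⇒ [1, 1, 3, 3, 3, 2, 4, 2, 3, 4]
2<3: swap(2,5), lo=3 mid=6 ⇒ [1, 1, 2, 3, 3, 3, 4, 2, 3, 4]
4>3: swap(6,8), hi=7 ⇒ [1, 1, 2, 3, 3, 3, 3, 2, 4, 4]
3=3: mid=7
2<3: swap(3,7), lo=4 mid=8 ⇒ [1, 1, 2, 2, 3, 3, 3, 3, 4, 4]
done. lo=4 hi=7; a=[1, 1, 2, 2, 3, 3, 3, 3, 4, 4]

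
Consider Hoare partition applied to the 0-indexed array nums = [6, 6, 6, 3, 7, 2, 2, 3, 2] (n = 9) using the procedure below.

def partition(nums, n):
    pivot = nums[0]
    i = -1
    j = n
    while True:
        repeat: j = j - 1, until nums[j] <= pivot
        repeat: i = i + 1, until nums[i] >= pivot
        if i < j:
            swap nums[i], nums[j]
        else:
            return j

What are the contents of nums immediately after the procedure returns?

[2, 3, 2, 3, 2, 7, 6, 6, 6]

pivot = nums[0] = 6; i = -1, j = 9
j→8 (nums[8]=2≤6), i→0 (nums[0]=6≥6); i<j, swap → [2, 6, 6, 3, 7, 2, 2, 3, 6]
j→7 (nums[7]=3≤6), i→1 (nums[1]=6≥6); i<j, swap → [2, 3, 6, 3, 7, 2, 2, 6, 6]
j→6 (nums[6]=2≤6), i→2 (nums[2]=6≥6); i<j, swap → [2, 3, 2, 3, 7, 2, 6, 6, 6]
j→5 (nums[5]=2≤6), i→4 (nums[4]=7≥6); i<j, swap → [2, 3, 2, 3, 2, 7, 6, 6, 6]
j→4, i→5; i≥j, return j=4. nums = [2, 3, 2, 3, 2, 7, 6, 6, 6]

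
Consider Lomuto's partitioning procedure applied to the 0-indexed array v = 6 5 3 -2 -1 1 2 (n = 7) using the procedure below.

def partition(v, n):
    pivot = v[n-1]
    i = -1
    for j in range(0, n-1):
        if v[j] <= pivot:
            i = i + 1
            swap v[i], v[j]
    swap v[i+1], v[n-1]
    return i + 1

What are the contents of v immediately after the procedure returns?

pivot=2, i=-1
j=0: 6>2, skip
j=1: 5>2, skip
j=2: 3>2, skip
j=3: -2≤2, i=0, swap(0,3) ⇒ -2 5 3 6 -1 1 2
j=4: -1≤2, i=1, swap(1,4) ⇒ -2 -1 3 6 5 1 2
j=5: 1≤2, i=2, swap(2,5) ⇒ -2 -1 1 6 5 3 2
swap(3,6) ⇒ -2 -1 1 2 5 3 6; return 3

-2 -1 1 2 5 3 6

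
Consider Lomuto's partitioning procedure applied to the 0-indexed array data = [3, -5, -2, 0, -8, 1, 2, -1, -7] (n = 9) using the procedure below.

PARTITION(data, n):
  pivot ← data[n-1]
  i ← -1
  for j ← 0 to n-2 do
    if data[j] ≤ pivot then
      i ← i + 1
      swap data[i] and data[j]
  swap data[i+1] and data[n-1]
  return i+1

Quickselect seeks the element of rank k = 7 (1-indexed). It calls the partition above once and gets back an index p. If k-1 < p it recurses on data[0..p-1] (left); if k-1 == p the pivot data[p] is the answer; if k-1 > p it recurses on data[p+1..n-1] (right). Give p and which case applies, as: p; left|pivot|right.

1; right

pivot=-7, i=-1
j=0: 3>-7, skip
j=1: -5>-7, skip
j=2: -2>-7, skip
j=3: 0>-7, skip
j=4: -8≤-7, i=0, swap(0,4) ⇒ [-8, -5, -2, 0, 3, 1, 2, -1, -7]
j=5: 1>-7, skip
j=6: 2>-7, skip
j=7: -1>-7, skip
swap(1,8) ⇒ [-8, -7, -2, 0, 3, 1, 2, -1, -5]; return 1
p = 1; k-1 = 6 > 1 ⇒ right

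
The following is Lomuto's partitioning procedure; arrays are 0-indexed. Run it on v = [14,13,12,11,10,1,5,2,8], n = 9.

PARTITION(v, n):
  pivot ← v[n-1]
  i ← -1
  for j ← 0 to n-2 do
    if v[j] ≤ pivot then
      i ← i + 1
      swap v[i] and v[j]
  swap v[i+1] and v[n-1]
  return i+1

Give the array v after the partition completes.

pivot=8, i=-1
j=0: 14>8, skip
j=1: 13>8, skip
j=2: 12>8, skip
j=3: 11>8, skip
j=4: 10>8, skip
j=5: 1≤8, i=0, swap(0,5) ⇒ [1,13,12,11,10,14,5,2,8]
j=6: 5≤8, i=1, swap(1,6) ⇒ [1,5,12,11,10,14,13,2,8]
j=7: 2≤8, i=2, swap(2,7) ⇒ [1,5,2,11,10,14,13,12,8]
swap(3,8) ⇒ [1,5,2,8,10,14,13,12,11]; return 3

[1,5,2,8,10,14,13,12,11]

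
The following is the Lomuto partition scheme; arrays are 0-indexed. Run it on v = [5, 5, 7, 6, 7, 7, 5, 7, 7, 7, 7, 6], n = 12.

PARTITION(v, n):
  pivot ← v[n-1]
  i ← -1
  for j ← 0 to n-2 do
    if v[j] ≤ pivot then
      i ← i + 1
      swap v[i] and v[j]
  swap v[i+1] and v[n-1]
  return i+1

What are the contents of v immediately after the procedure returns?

pivot = v[11] = 6; i = -1
j=0: v[0]=5 ≤ 6 → i=0, swap v[0],v[0] (no change) → [5, 5, 7, 6, 7, 7, 5, 7, 7, 7, 7, 6]
j=1: v[1]=5 ≤ 6 → i=1, swap v[1],v[1] (no change) → [5, 5, 7, 6, 7, 7, 5, 7, 7, 7, 7, 6]
j=2: v[2]=7 > 6 → no swap
j=3: v[3]=6 ≤ 6 → i=2, swap v[2],v[3] → [5, 5, 6, 7, 7, 7, 5, 7, 7, 7, 7, 6]
j=4: v[4]=7 > 6 → no swap
j=5: v[5]=7 > 6 → no swap
j=6: v[6]=5 ≤ 6 → i=3, swap v[3],v[6] → [5, 5, 6, 5, 7, 7, 7, 7, 7, 7, 7, 6]
j=7: v[7]=7 > 6 → no swap
j=8: v[8]=7 > 6 → no swap
j=9: v[9]=7 > 6 → no swap
j=10: v[10]=7 > 6 → no swap
final swap v[4],v[11] → [5, 5, 6, 5, 6, 7, 7, 7, 7, 7, 7, 7]; return 4

[5, 5, 6, 5, 6, 7, 7, 7, 7, 7, 7, 7]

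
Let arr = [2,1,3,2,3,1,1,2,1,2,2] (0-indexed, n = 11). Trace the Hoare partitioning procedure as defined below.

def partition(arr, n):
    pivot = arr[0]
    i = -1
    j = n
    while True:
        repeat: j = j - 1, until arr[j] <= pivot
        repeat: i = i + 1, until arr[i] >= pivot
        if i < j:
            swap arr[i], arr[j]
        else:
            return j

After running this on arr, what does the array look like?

[2,1,2,1,2,1,1,3,2,3,2]

pivot = arr[0] = 2; i = -1, j = 11
j→10 (arr[10]=2≤2), i→0 (arr[0]=2≥2); i<j, swap → [2,1,3,2,3,1,1,2,1,2,2]
j→9 (arr[9]=2≤2), i→2 (arr[2]=3≥2); i<j, swap → [2,1,2,2,3,1,1,2,1,3,2]
j→8 (arr[8]=1≤2), i→3 (arr[3]=2≥2); i<j, swap → [2,1,2,1,3,1,1,2,2,3,2]
j→7 (arr[7]=2≤2), i→4 (arr[4]=3≥2); i<j, swap → [2,1,2,1,2,1,1,3,2,3,2]
j→6, i→7; i≥j, return j=6. arr = [2,1,2,1,2,1,1,3,2,3,2]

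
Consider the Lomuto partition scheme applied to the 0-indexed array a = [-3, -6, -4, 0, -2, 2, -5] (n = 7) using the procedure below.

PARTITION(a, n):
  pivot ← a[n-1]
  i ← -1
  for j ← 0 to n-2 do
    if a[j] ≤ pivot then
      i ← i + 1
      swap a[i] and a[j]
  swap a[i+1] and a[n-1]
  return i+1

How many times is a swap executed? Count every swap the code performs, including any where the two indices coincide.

2

pivot=-5, i=-1
j=0: -3>-5, skip
j=1: -6≤-5, i=0, swap(0,1) ⇒ [-6, -3, -4, 0, -2, 2, -5]
j=2: -4>-5, skip
j=3: 0>-5, skip
j=4: -2>-5, skip
j=5: 2>-5, skip
swap(1,6) ⇒ [-6, -5, -4, 0, -2, 2, -3]; return 1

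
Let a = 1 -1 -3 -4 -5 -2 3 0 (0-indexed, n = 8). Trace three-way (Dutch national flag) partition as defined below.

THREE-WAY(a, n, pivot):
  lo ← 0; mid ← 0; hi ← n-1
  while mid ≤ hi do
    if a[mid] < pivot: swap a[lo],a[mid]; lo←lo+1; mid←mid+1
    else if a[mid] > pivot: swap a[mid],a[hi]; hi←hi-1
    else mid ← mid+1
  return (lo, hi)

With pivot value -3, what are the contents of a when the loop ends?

lo=0 mid=0 hi=7
1>-3: swap(0,7), hi=6 ⇒ 0 -1 -3 -4 -5 -2 3 1
0>-3: swap(0,6), hi=5 ⇒ 3 -1 -3 -4 -5 -2 0 1
3>-3: swap(0,5), hi=4 ⇒ -2 -1 -3 -4 -5 3 0 1
-2>-3: swap(0,4), hi=3 ⇒ -5 -1 -3 -4 -2 3 0 1
-5<-3: swap(0,0), lo=1 mid=1 ⇒ -5 -1 -3 -4 -2 3 0 1
-1>-3: swap(1,3), hi=2 ⇒ -5 -4 -3 -1 -2 3 0 1
-4<-3: swap(1,1), lo=2 mid=2 ⇒ -5 -4 -3 -1 -2 3 0 1
-3=-3: mid=3
done. lo=2 hi=2; a=-5 -4 -3 -1 -2 3 0 1

-5 -4 -3 -1 -2 3 0 1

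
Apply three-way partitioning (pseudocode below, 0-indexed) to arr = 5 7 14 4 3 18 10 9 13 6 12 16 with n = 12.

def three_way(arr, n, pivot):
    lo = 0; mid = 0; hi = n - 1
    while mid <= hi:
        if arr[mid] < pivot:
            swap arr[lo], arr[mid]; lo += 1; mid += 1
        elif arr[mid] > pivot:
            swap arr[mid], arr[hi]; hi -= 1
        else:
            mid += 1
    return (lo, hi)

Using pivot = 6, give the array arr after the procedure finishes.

5 3 4 6 18 10 9 13 14 12 16 7

pivot = 6; lo=0, mid=0, hi=11
arr[mid]=5<6: swap arr[0],arr[0]; lo=1,mid=1 → 5 7 14 4 3 18 10 9 13 6 12 16
arr[mid]=7>6: swap arr[1],arr[11]; hi=10 → 5 16 14 4 3 18 10 9 13 6 12 7
arr[mid]=16>6: swap arr[1],arr[10]; hi=9 → 5 12 14 4 3 18 10 9 13 6 16 7
arr[mid]=12>6: swap arr[1],arr[9]; hi=8 → 5 6 14 4 3 18 10 9 13 12 16 7
arr[mid]=6=6: mid=2
arr[mid]=14>6: swap arr[2],arr[8]; hi=7 → 5 6 13 4 3 18 10 9 14 12 16 7
arr[mid]=13>6: swap arr[2],arr[7]; hi=6 → 5 6 9 4 3 18 10 13 14 12 16 7
arr[mid]=9>6: swap arr[2],arr[6]; hi=5 → 5 6 10 4 3 18 9 13 14 12 16 7
arr[mid]=10>6: swap arr[2],arr[5]; hi=4 → 5 6 18 4 3 10 9 13 14 12 16 7
arr[mid]=18>6: swap arr[2],arr[4]; hi=3 → 5 6 3 4 18 10 9 13 14 12 16 7
arr[mid]=3<6: swap arr[1],arr[2]; lo=2,mid=3 → 5 3 6 4 18 10 9 13 14 12 16 7
arr[mid]=4<6: swap arr[2],arr[3]; lo=3,mid=4 → 5 3 4 6 18 10 9 13 14 12 16 7
end: lo=3, hi=3; arr = 5 3 4 6 18 10 9 13 14 12 16 7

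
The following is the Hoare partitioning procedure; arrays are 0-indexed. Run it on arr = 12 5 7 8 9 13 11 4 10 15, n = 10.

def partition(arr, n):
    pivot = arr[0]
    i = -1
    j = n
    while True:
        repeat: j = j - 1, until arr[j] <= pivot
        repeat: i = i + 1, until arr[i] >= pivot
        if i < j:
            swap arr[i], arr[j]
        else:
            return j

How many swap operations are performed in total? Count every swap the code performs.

pivot=12
j stops at 8 (10), i stops at 0 (12); swap ⇒ 10 5 7 8 9 13 11 4 12 15
j stops at 7 (4), i stops at 5 (13); swap ⇒ 10 5 7 8 9 4 11 13 12 15
j stops at 6, i stops at 7; i≥j ⇒ return 6. arr=10 5 7 8 9 4 11 13 12 15

2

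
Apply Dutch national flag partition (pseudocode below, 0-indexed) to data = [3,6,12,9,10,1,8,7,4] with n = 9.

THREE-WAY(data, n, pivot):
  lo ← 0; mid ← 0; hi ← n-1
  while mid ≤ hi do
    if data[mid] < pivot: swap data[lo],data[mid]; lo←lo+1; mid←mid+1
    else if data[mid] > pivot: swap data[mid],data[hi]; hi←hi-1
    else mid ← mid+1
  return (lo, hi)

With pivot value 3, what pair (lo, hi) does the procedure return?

lo=0 mid=0 hi=8
3=3: mid=1
6>3: swap(1,8), hi=7 ⇒ [3,4,12,9,10,1,8,7,6]
4>3: swap(1,7), hi=6 ⇒ [3,7,12,9,10,1,8,4,6]
7>3: swap(1,6), hi=5 ⇒ [3,8,12,9,10,1,7,4,6]
8>3: swap(1,5), hi=4 ⇒ [3,1,12,9,10,8,7,4,6]
1<3: swap(0,1), lo=1 mid=2 ⇒ [1,3,12,9,10,8,7,4,6]
12>3: swap(2,4), hi=3 ⇒ [1,3,10,9,12,8,7,4,6]
10>3: swap(2,3), hi=2 ⇒ [1,3,9,10,12,8,7,4,6]
9>3: swap(2,2), hi=1 ⇒ [1,3,9,10,12,8,7,4,6]
done. lo=1 hi=1; data=[1,3,9,10,12,8,7,4,6]

(1, 1)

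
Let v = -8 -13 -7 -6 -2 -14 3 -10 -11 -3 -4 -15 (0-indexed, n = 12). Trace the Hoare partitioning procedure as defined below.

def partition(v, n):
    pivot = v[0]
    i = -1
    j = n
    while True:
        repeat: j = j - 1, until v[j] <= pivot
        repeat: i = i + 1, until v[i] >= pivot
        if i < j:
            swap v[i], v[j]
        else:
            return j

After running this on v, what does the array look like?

-15 -13 -11 -10 -14 -2 3 -6 -7 -3 -4 -8

pivot = v[0] = -8; i = -1, j = 12
j→11 (v[11]=-15≤-8), i→0 (v[0]=-8≥-8); i<j, swap → -15 -13 -7 -6 -2 -14 3 -10 -11 -3 -4 -8
j→8 (v[8]=-11≤-8), i→2 (v[2]=-7≥-8); i<j, swap → -15 -13 -11 -6 -2 -14 3 -10 -7 -3 -4 -8
j→7 (v[7]=-10≤-8), i→3 (v[3]=-6≥-8); i<j, swap → -15 -13 -11 -10 -2 -14 3 -6 -7 -3 -4 -8
j→5 (v[5]=-14≤-8), i→4 (v[4]=-2≥-8); i<j, swap → -15 -13 -11 -10 -14 -2 3 -6 -7 -3 -4 -8
j→4, i→5; i≥j, return j=4. v = -15 -13 -11 -10 -14 -2 3 -6 -7 -3 -4 -8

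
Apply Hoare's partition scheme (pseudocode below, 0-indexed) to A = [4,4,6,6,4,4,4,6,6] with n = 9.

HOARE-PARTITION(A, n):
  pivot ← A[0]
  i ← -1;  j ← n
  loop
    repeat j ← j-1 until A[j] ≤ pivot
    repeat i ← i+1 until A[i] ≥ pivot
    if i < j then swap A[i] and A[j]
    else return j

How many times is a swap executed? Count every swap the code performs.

3

pivot = A[0] = 4; i = -1, j = 9
j→6 (A[6]=4≤4), i→0 (A[0]=4≥4); i<j, swap → [4,4,6,6,4,4,4,6,6]
j→5 (A[5]=4≤4), i→1 (A[1]=4≥4); i<j, swap → [4,4,6,6,4,4,4,6,6]
j→4 (A[4]=4≤4), i→2 (A[2]=6≥4); i<j, swap → [4,4,4,6,6,4,4,6,6]
j→2, i→3; i≥j, return j=2. A = [4,4,4,6,6,4,4,6,6]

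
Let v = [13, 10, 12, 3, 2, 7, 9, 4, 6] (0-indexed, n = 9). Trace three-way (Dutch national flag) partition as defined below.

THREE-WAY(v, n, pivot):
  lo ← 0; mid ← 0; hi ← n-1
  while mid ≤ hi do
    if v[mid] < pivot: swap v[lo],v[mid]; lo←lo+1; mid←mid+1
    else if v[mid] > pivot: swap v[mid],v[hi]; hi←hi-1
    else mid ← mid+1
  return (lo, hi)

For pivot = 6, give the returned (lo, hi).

(3, 3)

pivot = 6; lo=0, mid=0, hi=8
v[mid]=13>6: swap v[0],v[8]; hi=7 → [6, 10, 12, 3, 2, 7, 9, 4, 13]
v[mid]=6=6: mid=1
v[mid]=10>6: swap v[1],v[7]; hi=6 → [6, 4, 12, 3, 2, 7, 9, 10, 13]
v[mid]=4<6: swap v[0],v[1]; lo=1,mid=2 → [4, 6, 12, 3, 2, 7, 9, 10, 13]
v[mid]=12>6: swap v[2],v[6]; hi=5 → [4, 6, 9, 3, 2, 7, 12, 10, 13]
v[mid]=9>6: swap v[2],v[5]; hi=4 → [4, 6, 7, 3, 2, 9, 12, 10, 13]
v[mid]=7>6: swap v[2],v[4]; hi=3 → [4, 6, 2, 3, 7, 9, 12, 10, 13]
v[mid]=2<6: swap v[1],v[2]; lo=2,mid=3 → [4, 2, 6, 3, 7, 9, 12, 10, 13]
v[mid]=3<6: swap v[2],v[3]; lo=3,mid=4 → [4, 2, 3, 6, 7, 9, 12, 10, 13]
end: lo=3, hi=3; v = [4, 2, 3, 6, 7, 9, 12, 10, 13]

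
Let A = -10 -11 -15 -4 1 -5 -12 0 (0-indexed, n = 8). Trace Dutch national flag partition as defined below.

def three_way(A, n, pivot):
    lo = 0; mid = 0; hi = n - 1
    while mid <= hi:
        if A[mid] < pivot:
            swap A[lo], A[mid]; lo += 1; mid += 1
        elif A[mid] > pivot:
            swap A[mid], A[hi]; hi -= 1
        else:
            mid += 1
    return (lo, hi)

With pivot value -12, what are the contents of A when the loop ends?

-15 -12 -4 1 -5 -11 0 -10

pivot = -12; lo=0, mid=0, hi=7
A[mid]=-10>-12: swap A[0],A[7]; hi=6 → 0 -11 -15 -4 1 -5 -12 -10
A[mid]=0>-12: swap A[0],A[6]; hi=5 → -12 -11 -15 -4 1 -5 0 -10
A[mid]=-12=-12: mid=1
A[mid]=-11>-12: swap A[1],A[5]; hi=4 → -12 -5 -15 -4 1 -11 0 -10
A[mid]=-5>-12: swap A[1],A[4]; hi=3 → -12 1 -15 -4 -5 -11 0 -10
A[mid]=1>-12: swap A[1],A[3]; hi=2 → -12 -4 -15 1 -5 -11 0 -10
A[mid]=-4>-12: swap A[1],A[2]; hi=1 → -12 -15 -4 1 -5 -11 0 -10
A[mid]=-15<-12: swap A[0],A[1]; lo=1,mid=2 → -15 -12 -4 1 -5 -11 0 -10
end: lo=1, hi=1; A = -15 -12 -4 1 -5 -11 0 -10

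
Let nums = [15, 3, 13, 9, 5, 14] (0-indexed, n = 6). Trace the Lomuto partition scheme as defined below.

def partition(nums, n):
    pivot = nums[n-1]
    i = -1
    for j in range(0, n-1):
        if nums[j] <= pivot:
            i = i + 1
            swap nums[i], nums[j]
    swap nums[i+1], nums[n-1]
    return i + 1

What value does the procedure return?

4

pivot = nums[5] = 14; i = -1
j=0: nums[0]=15 > 14 → no swap
j=1: nums[1]=3 ≤ 14 → i=0, swap nums[0],nums[1] → [3, 15, 13, 9, 5, 14]
j=2: nums[2]=13 ≤ 14 → i=1, swap nums[1],nums[2] → [3, 13, 15, 9, 5, 14]
j=3: nums[3]=9 ≤ 14 → i=2, swap nums[2],nums[3] → [3, 13, 9, 15, 5, 14]
j=4: nums[4]=5 ≤ 14 → i=3, swap nums[3],nums[4] → [3, 13, 9, 5, 15, 14]
final swap nums[4],nums[5] → [3, 13, 9, 5, 14, 15]; return 4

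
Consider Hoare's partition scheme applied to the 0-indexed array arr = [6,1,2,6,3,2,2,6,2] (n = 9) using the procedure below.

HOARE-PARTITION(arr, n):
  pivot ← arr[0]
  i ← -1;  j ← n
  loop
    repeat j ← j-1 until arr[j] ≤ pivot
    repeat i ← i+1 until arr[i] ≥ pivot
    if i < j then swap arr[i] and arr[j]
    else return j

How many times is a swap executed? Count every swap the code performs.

pivot = arr[0] = 6; i = -1, j = 9
j→8 (arr[8]=2≤6), i→0 (arr[0]=6≥6); i<j, swap → [2,1,2,6,3,2,2,6,6]
j→7 (arr[7]=6≤6), i→3 (arr[3]=6≥6); i<j, swap → [2,1,2,6,3,2,2,6,6]
j→6, i→7; i≥j, return j=6. arr = [2,1,2,6,3,2,2,6,6]

2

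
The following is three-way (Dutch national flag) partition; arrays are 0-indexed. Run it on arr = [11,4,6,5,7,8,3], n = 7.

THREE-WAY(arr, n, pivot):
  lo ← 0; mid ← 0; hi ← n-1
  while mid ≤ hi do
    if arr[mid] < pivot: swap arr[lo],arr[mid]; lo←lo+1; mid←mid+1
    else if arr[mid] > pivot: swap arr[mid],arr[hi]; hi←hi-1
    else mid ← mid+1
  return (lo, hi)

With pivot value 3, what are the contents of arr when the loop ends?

[3,6,5,7,8,4,11]

pivot = 3; lo=0, mid=0, hi=6
arr[mid]=11>3: swap arr[0],arr[6]; hi=5 → [3,4,6,5,7,8,11]
arr[mid]=3=3: mid=1
arr[mid]=4>3: swap arr[1],arr[5]; hi=4 → [3,8,6,5,7,4,11]
arr[mid]=8>3: swap arr[1],arr[4]; hi=3 → [3,7,6,5,8,4,11]
arr[mid]=7>3: swap arr[1],arr[3]; hi=2 → [3,5,6,7,8,4,11]
arr[mid]=5>3: swap arr[1],arr[2]; hi=1 → [3,6,5,7,8,4,11]
arr[mid]=6>3: swap arr[1],arr[1]; hi=0 → [3,6,5,7,8,4,11]
end: lo=0, hi=0; arr = [3,6,5,7,8,4,11]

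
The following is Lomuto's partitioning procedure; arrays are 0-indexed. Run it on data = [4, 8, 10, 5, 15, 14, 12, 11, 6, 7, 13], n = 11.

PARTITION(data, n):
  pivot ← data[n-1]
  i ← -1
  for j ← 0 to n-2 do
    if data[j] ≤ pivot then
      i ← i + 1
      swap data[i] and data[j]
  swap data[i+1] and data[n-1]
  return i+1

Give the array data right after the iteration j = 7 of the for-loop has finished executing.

[4, 8, 10, 5, 12, 11, 15, 14, 6, 7, 13]

pivot = data[10] = 13; i = -1
j=0: data[0]=4 ≤ 13 → i=0, swap data[0],data[0] (no change) → [4, 8, 10, 5, 15, 14, 12, 11, 6, 7, 13]
j=1: data[1]=8 ≤ 13 → i=1, swap data[1],data[1] (no change) → [4, 8, 10, 5, 15, 14, 12, 11, 6, 7, 13]
j=2: data[2]=10 ≤ 13 → i=2, swap data[2],data[2] (no change) → [4, 8, 10, 5, 15, 14, 12, 11, 6, 7, 13]
j=3: data[3]=5 ≤ 13 → i=3, swap data[3],data[3] (no change) → [4, 8, 10, 5, 15, 14, 12, 11, 6, 7, 13]
j=4: data[4]=15 > 13 → no swap
j=5: data[5]=14 > 13 → no swap
j=6: data[6]=12 ≤ 13 → i=4, swap data[4],data[6] → [4, 8, 10, 5, 12, 14, 15, 11, 6, 7, 13]
j=7: data[7]=11 ≤ 13 → i=5, swap data[5],data[7] → [4, 8, 10, 5, 12, 11, 15, 14, 6, 7, 13]
(after j=7) data = [4, 8, 10, 5, 12, 11, 15, 14, 6, 7, 13]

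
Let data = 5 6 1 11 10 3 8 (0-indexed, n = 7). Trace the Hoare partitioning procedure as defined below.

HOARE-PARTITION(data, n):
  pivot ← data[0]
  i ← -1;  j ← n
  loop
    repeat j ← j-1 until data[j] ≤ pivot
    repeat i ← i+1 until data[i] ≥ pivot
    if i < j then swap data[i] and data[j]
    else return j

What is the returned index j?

1

pivot = data[0] = 5; i = -1, j = 7
j→5 (data[5]=3≤5), i→0 (data[0]=5≥5); i<j, swap → 3 6 1 11 10 5 8
j→2 (data[2]=1≤5), i→1 (data[1]=6≥5); i<j, swap → 3 1 6 11 10 5 8
j→1, i→2; i≥j, return j=1. data = 3 1 6 11 10 5 8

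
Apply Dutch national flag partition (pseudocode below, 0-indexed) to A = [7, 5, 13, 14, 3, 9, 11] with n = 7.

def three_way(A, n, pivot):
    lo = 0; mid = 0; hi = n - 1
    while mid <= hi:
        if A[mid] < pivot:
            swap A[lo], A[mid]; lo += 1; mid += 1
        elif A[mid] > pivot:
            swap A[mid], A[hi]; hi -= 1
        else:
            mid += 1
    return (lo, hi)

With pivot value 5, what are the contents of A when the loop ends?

[3, 5, 14, 13, 9, 11, 7]

lo=0 mid=0 hi=6
7>5: swap(0,6), hi=5 ⇒ [11, 5, 13, 14, 3, 9, 7]
11>5: swap(0,5), hi=4 ⇒ [9, 5, 13, 14, 3, 11, 7]
9>5: swap(0,4), hi=3 ⇒ [3, 5, 13, 14, 9, 11, 7]
3<5: swap(0,0), lo=1 mid=1 ⇒ [3, 5, 13, 14, 9, 11, 7]
5=5: mid=2
13>5: swap(2,3), hi=2 ⇒ [3, 5, 14, 13, 9, 11, 7]
14>5: swap(2,2), hi=1 ⇒ [3, 5, 14, 13, 9, 11, 7]
done. lo=1 hi=1; A=[3, 5, 14, 13, 9, 11, 7]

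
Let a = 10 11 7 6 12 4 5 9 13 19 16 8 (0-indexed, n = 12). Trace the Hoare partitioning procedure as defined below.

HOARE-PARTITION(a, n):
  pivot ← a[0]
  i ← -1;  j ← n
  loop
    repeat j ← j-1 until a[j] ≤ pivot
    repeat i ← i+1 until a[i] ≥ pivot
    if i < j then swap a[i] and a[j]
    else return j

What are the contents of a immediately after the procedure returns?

8 9 7 6 5 4 12 11 13 19 16 10

pivot=10
j stops at 11 (8), i stops at 0 (10); swap ⇒ 8 11 7 6 12 4 5 9 13 19 16 10
j stops at 7 (9), i stops at 1 (11); swap ⇒ 8 9 7 6 12 4 5 11 13 19 16 10
j stops at 6 (5), i stops at 4 (12); swap ⇒ 8 9 7 6 5 4 12 11 13 19 16 10
j stops at 5, i stops at 6; i≥j ⇒ return 5. a=8 9 7 6 5 4 12 11 13 19 16 10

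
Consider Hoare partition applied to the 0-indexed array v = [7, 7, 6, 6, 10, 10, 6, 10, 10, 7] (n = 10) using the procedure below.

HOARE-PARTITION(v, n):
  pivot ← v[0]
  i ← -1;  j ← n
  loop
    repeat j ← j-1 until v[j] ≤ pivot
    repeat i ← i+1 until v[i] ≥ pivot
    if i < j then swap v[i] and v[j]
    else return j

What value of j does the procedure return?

3

pivot = v[0] = 7; i = -1, j = 10
j→9 (v[9]=7≤7), i→0 (v[0]=7≥7); i<j, swap → [7, 7, 6, 6, 10, 10, 6, 10, 10, 7]
j→6 (v[6]=6≤7), i→1 (v[1]=7≥7); i<j, swap → [7, 6, 6, 6, 10, 10, 7, 10, 10, 7]
j→3, i→4; i≥j, return j=3. v = [7, 6, 6, 6, 10, 10, 7, 10, 10, 7]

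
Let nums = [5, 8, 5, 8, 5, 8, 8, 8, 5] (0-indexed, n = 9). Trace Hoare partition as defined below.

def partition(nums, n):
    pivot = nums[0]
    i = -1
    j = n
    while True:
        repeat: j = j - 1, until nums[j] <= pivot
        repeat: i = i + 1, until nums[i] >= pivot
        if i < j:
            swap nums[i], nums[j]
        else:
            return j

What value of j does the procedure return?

pivot=5
j stops at 8 (5), i stops at 0 (5); swap ⇒ [5, 8, 5, 8, 5, 8, 8, 8, 5]
j stops at 4 (5), i stops at 1 (8); swap ⇒ [5, 5, 5, 8, 8, 8, 8, 8, 5]
j stops at 2, i stops at 2; i≥j ⇒ return 2. nums=[5, 5, 5, 8, 8, 8, 8, 8, 5]

2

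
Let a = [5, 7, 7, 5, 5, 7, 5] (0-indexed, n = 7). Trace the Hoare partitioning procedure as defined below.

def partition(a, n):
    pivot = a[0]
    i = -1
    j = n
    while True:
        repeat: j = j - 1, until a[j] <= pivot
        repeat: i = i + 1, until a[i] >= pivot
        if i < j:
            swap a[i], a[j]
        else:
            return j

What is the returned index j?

2

pivot=5
j stops at 6 (5), i stops at 0 (5); swap ⇒ [5, 7, 7, 5, 5, 7, 5]
j stops at 4 (5), i stops at 1 (7); swap ⇒ [5, 5, 7, 5, 7, 7, 5]
j stops at 3 (5), i stops at 2 (7); swap ⇒ [5, 5, 5, 7, 7, 7, 5]
j stops at 2, i stops at 3; i≥j ⇒ return 2. a=[5, 5, 5, 7, 7, 7, 5]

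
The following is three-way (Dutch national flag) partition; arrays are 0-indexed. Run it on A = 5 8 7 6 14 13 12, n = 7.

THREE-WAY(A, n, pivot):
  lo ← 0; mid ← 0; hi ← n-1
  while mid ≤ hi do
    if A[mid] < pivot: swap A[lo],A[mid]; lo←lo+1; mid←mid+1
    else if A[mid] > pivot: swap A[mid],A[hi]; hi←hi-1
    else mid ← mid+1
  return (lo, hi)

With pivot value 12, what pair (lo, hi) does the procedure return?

lo=0 mid=0 hi=6
5<12: swap(0,0), lo=1 mid=1 ⇒ 5 8 7 6 14 13 12
8<12: swap(1,1), lo=2 mid=2 ⇒ 5 8 7 6 14 13 12
7<12: swap(2,2), lo=3 mid=3 ⇒ 5 8 7 6 14 13 12
6<12: swap(3,3), lo=4 mid=4 ⇒ 5 8 7 6 14 13 12
14>12: swap(4,6), hi=5 ⇒ 5 8 7 6 12 13 14
12=12: mid=5
13>12: swap(5,5), hi=4 ⇒ 5 8 7 6 12 13 14
done. lo=4 hi=4; A=5 8 7 6 12 13 14

(4, 4)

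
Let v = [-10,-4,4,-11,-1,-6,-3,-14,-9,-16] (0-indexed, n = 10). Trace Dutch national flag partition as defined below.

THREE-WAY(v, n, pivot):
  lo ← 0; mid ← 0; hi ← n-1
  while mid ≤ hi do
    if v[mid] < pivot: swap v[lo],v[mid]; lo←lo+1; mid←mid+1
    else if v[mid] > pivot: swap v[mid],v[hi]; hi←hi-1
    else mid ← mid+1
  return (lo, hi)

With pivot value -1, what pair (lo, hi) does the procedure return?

lo=0 mid=0 hi=9
-10<-1: swap(0,0), lo=1 mid=1 ⇒ [-10,-4,4,-11,-1,-6,-3,-14,-9,-16]
-4<-1: swap(1,1), lo=2 mid=2 ⇒ [-10,-4,4,-11,-1,-6,-3,-14,-9,-16]
4>-1: swap(2,9), hi=8 ⇒ [-10,-4,-16,-11,-1,-6,-3,-14,-9,4]
-16<-1: swap(2,2), lo=3 mid=3 ⇒ [-10,-4,-16,-11,-1,-6,-3,-14,-9,4]
-11<-1: swap(3,3), lo=4 mid=4 ⇒ [-10,-4,-16,-11,-1,-6,-3,-14,-9,4]
-1=-1: mid=5
-6<-1: swap(4,5), lo=5 mid=6 ⇒ [-10,-4,-16,-11,-6,-1,-3,-14,-9,4]
-3<-1: swap(5,6), lo=6 mid=7 ⇒ [-10,-4,-16,-11,-6,-3,-1,-14,-9,4]
-14<-1: swap(6,7), lo=7 mid=8 ⇒ [-10,-4,-16,-11,-6,-3,-14,-1,-9,4]
-9<-1: swap(7,8), lo=8 mid=9 ⇒ [-10,-4,-16,-11,-6,-3,-14,-9,-1,4]
done. lo=8 hi=8; v=[-10,-4,-16,-11,-6,-3,-14,-9,-1,4]

(8, 8)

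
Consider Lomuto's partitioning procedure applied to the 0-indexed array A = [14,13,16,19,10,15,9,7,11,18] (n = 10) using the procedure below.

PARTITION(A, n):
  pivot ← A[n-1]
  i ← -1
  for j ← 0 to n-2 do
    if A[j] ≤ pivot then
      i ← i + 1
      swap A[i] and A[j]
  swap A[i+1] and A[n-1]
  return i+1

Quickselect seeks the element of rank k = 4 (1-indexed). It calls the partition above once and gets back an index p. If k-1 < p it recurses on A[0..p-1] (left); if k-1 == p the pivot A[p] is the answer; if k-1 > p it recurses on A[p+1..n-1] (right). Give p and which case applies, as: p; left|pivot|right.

8; left

pivot=18, i=-1
j=0: 14≤18, i=0, swap(0,0) ⇒ [14,13,16,19,10,15,9,7,11,18]
j=1: 13≤18, i=1, swap(1,1) ⇒ [14,13,16,19,10,15,9,7,11,18]
j=2: 16≤18, i=2, swap(2,2) ⇒ [14,13,16,19,10,15,9,7,11,18]
j=3: 19>18, skip
j=4: 10≤18, i=3, swap(3,4) ⇒ [14,13,16,10,19,15,9,7,11,18]
j=5: 15≤18, i=4, swap(4,5) ⇒ [14,13,16,10,15,19,9,7,11,18]
j=6: 9≤18, i=5, swap(5,6) ⇒ [14,13,16,10,15,9,19,7,11,18]
j=7: 7≤18, i=6, swap(6,7) ⇒ [14,13,16,10,15,9,7,19,11,18]
j=8: 11≤18, i=7, swap(7,8) ⇒ [14,13,16,10,15,9,7,11,19,18]
swap(8,9) ⇒ [14,13,16,10,15,9,7,11,18,19]; return 8
p = 8; k-1 = 3 < 8 ⇒ left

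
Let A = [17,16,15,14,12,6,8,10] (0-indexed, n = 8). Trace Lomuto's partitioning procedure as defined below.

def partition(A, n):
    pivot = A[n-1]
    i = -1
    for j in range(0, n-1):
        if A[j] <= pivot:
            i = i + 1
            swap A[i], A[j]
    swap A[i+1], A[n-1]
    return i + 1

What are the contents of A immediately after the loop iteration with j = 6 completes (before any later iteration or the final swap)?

pivot=10, i=-1
j=0: 17>10, skip
j=1: 16>10, skip
j=2: 15>10, skip
j=3: 14>10, skip
j=4: 12>10, skip
j=5: 6≤10, i=0, swap(0,5) ⇒ [6,16,15,14,12,17,8,10]
j=6: 8≤10, i=1, swap(1,6) ⇒ [6,8,15,14,12,17,16,10]
(after j=6) A = [6,8,15,14,12,17,16,10]

[6,8,15,14,12,17,16,10]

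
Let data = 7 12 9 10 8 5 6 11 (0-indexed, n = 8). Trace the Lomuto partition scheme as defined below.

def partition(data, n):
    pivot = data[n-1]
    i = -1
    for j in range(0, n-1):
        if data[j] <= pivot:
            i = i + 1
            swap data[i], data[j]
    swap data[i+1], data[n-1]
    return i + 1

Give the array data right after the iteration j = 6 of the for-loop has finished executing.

7 9 10 8 5 6 12 11

pivot = data[7] = 11; i = -1
j=0: data[0]=7 ≤ 11 → i=0, swap data[0],data[0] (no change) → 7 12 9 10 8 5 6 11
j=1: data[1]=12 > 11 → no swap
j=2: data[2]=9 ≤ 11 → i=1, swap data[1],data[2] → 7 9 12 10 8 5 6 11
j=3: data[3]=10 ≤ 11 → i=2, swap data[2],data[3] → 7 9 10 12 8 5 6 11
j=4: data[4]=8 ≤ 11 → i=3, swap data[3],data[4] → 7 9 10 8 12 5 6 11
j=5: data[5]=5 ≤ 11 → i=4, swap data[4],data[5] → 7 9 10 8 5 12 6 11
j=6: data[6]=6 ≤ 11 → i=5, swap data[5],data[6] → 7 9 10 8 5 6 12 11
(after j=6) data = 7 9 10 8 5 6 12 11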